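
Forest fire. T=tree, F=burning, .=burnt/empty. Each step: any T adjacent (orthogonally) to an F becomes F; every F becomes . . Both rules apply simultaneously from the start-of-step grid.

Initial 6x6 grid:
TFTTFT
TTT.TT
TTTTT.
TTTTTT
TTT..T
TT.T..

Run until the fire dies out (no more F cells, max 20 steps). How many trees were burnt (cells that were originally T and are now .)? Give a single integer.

Step 1: +6 fires, +2 burnt (F count now 6)
Step 2: +5 fires, +6 burnt (F count now 5)
Step 3: +5 fires, +5 burnt (F count now 5)
Step 4: +5 fires, +5 burnt (F count now 5)
Step 5: +4 fires, +5 burnt (F count now 4)
Step 6: +1 fires, +4 burnt (F count now 1)
Step 7: +0 fires, +1 burnt (F count now 0)
Fire out after step 7
Initially T: 27, now '.': 35
Total burnt (originally-T cells now '.'): 26

Answer: 26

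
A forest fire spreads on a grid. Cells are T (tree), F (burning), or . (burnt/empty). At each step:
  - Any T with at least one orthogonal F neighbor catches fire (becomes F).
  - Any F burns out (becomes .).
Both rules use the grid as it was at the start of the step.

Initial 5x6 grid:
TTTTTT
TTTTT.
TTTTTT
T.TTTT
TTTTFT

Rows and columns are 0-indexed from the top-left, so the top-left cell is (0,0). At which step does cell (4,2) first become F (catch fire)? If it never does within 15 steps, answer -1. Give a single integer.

Step 1: cell (4,2)='T' (+3 fires, +1 burnt)
Step 2: cell (4,2)='F' (+4 fires, +3 burnt)
  -> target ignites at step 2
Step 3: cell (4,2)='.' (+5 fires, +4 burnt)
Step 4: cell (4,2)='.' (+4 fires, +5 burnt)
Step 5: cell (4,2)='.' (+5 fires, +4 burnt)
Step 6: cell (4,2)='.' (+3 fires, +5 burnt)
Step 7: cell (4,2)='.' (+2 fires, +3 burnt)
Step 8: cell (4,2)='.' (+1 fires, +2 burnt)
Step 9: cell (4,2)='.' (+0 fires, +1 burnt)
  fire out at step 9

2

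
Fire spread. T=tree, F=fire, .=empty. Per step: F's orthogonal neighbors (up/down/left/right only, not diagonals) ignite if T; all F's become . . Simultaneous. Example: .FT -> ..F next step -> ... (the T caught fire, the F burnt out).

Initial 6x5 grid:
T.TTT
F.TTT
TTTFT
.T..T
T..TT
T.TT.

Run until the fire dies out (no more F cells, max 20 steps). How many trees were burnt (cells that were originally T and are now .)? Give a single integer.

Step 1: +5 fires, +2 burnt (F count now 5)
Step 2: +5 fires, +5 burnt (F count now 5)
Step 3: +4 fires, +5 burnt (F count now 4)
Step 4: +1 fires, +4 burnt (F count now 1)
Step 5: +1 fires, +1 burnt (F count now 1)
Step 6: +1 fires, +1 burnt (F count now 1)
Step 7: +0 fires, +1 burnt (F count now 0)
Fire out after step 7
Initially T: 19, now '.': 28
Total burnt (originally-T cells now '.'): 17

Answer: 17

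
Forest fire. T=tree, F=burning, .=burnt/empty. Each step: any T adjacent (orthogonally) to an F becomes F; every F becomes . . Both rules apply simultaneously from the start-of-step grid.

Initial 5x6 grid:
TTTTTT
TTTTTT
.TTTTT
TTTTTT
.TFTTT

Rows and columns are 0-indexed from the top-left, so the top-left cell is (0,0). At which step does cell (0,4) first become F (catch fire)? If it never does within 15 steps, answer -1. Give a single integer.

Step 1: cell (0,4)='T' (+3 fires, +1 burnt)
Step 2: cell (0,4)='T' (+4 fires, +3 burnt)
Step 3: cell (0,4)='T' (+6 fires, +4 burnt)
Step 4: cell (0,4)='T' (+5 fires, +6 burnt)
Step 5: cell (0,4)='T' (+5 fires, +5 burnt)
Step 6: cell (0,4)='F' (+3 fires, +5 burnt)
  -> target ignites at step 6
Step 7: cell (0,4)='.' (+1 fires, +3 burnt)
Step 8: cell (0,4)='.' (+0 fires, +1 burnt)
  fire out at step 8

6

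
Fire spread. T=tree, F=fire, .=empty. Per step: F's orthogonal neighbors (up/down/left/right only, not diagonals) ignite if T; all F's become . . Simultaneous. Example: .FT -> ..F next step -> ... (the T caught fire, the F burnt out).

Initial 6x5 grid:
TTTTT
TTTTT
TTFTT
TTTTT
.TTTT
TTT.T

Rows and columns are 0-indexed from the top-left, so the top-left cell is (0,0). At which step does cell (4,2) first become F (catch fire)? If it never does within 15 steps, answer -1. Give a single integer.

Step 1: cell (4,2)='T' (+4 fires, +1 burnt)
Step 2: cell (4,2)='F' (+8 fires, +4 burnt)
  -> target ignites at step 2
Step 3: cell (4,2)='.' (+9 fires, +8 burnt)
Step 4: cell (4,2)='.' (+4 fires, +9 burnt)
Step 5: cell (4,2)='.' (+2 fires, +4 burnt)
Step 6: cell (4,2)='.' (+0 fires, +2 burnt)
  fire out at step 6

2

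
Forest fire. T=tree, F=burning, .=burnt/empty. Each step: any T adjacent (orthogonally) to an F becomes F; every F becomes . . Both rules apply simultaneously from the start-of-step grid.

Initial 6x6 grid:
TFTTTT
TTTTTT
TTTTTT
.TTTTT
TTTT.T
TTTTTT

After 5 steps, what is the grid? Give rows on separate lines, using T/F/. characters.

Step 1: 3 trees catch fire, 1 burn out
  F.FTTT
  TFTTTT
  TTTTTT
  .TTTTT
  TTTT.T
  TTTTTT
Step 2: 4 trees catch fire, 3 burn out
  ...FTT
  F.FTTT
  TFTTTT
  .TTTTT
  TTTT.T
  TTTTTT
Step 3: 5 trees catch fire, 4 burn out
  ....FT
  ...FTT
  F.FTTT
  .FTTTT
  TTTT.T
  TTTTTT
Step 4: 5 trees catch fire, 5 burn out
  .....F
  ....FT
  ...FTT
  ..FTTT
  TFTT.T
  TTTTTT
Step 5: 6 trees catch fire, 5 burn out
  ......
  .....F
  ....FT
  ...FTT
  F.FT.T
  TFTTTT

......
.....F
....FT
...FTT
F.FT.T
TFTTTT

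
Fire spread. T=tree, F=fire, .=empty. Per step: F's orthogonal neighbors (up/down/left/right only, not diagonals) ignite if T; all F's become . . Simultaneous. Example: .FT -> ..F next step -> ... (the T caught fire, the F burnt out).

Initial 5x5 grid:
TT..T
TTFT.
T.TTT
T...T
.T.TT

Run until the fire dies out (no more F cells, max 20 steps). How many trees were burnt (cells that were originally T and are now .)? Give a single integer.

Step 1: +3 fires, +1 burnt (F count now 3)
Step 2: +3 fires, +3 burnt (F count now 3)
Step 3: +3 fires, +3 burnt (F count now 3)
Step 4: +2 fires, +3 burnt (F count now 2)
Step 5: +1 fires, +2 burnt (F count now 1)
Step 6: +1 fires, +1 burnt (F count now 1)
Step 7: +0 fires, +1 burnt (F count now 0)
Fire out after step 7
Initially T: 15, now '.': 23
Total burnt (originally-T cells now '.'): 13

Answer: 13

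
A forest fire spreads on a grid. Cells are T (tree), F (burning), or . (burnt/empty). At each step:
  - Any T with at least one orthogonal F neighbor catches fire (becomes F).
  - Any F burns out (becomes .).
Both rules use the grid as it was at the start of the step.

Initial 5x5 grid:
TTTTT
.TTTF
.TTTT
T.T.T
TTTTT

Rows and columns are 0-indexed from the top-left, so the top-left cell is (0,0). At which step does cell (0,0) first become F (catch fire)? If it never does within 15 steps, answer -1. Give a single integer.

Step 1: cell (0,0)='T' (+3 fires, +1 burnt)
Step 2: cell (0,0)='T' (+4 fires, +3 burnt)
Step 3: cell (0,0)='T' (+4 fires, +4 burnt)
Step 4: cell (0,0)='T' (+4 fires, +4 burnt)
Step 5: cell (0,0)='F' (+2 fires, +4 burnt)
  -> target ignites at step 5
Step 6: cell (0,0)='.' (+1 fires, +2 burnt)
Step 7: cell (0,0)='.' (+1 fires, +1 burnt)
Step 8: cell (0,0)='.' (+1 fires, +1 burnt)
Step 9: cell (0,0)='.' (+0 fires, +1 burnt)
  fire out at step 9

5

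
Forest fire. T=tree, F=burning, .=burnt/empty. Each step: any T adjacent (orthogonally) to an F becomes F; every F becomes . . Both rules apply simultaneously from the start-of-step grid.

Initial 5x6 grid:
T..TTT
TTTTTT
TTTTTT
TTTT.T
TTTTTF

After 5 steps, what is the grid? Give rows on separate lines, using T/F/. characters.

Step 1: 2 trees catch fire, 1 burn out
  T..TTT
  TTTTTT
  TTTTTT
  TTTT.F
  TTTTF.
Step 2: 2 trees catch fire, 2 burn out
  T..TTT
  TTTTTT
  TTTTTF
  TTTT..
  TTTF..
Step 3: 4 trees catch fire, 2 burn out
  T..TTT
  TTTTTF
  TTTTF.
  TTTF..
  TTF...
Step 4: 5 trees catch fire, 4 burn out
  T..TTF
  TTTTF.
  TTTF..
  TTF...
  TF....
Step 5: 5 trees catch fire, 5 burn out
  T..TF.
  TTTF..
  TTF...
  TF....
  F.....

T..TF.
TTTF..
TTF...
TF....
F.....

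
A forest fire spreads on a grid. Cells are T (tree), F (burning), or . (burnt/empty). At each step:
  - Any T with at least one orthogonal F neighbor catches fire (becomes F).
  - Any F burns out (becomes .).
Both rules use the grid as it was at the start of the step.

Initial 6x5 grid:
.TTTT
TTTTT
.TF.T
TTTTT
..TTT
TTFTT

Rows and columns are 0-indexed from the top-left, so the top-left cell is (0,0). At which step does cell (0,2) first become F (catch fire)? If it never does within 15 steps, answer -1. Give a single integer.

Step 1: cell (0,2)='T' (+6 fires, +2 burnt)
Step 2: cell (0,2)='F' (+8 fires, +6 burnt)
  -> target ignites at step 2
Step 3: cell (0,2)='.' (+7 fires, +8 burnt)
Step 4: cell (0,2)='.' (+2 fires, +7 burnt)
Step 5: cell (0,2)='.' (+0 fires, +2 burnt)
  fire out at step 5

2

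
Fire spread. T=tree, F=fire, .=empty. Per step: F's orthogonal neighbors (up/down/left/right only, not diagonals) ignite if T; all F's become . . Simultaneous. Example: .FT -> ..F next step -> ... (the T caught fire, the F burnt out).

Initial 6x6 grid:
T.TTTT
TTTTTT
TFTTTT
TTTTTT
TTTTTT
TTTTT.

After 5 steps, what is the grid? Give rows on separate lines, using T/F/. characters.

Step 1: 4 trees catch fire, 1 burn out
  T.TTTT
  TFTTTT
  F.FTTT
  TFTTTT
  TTTTTT
  TTTTT.
Step 2: 6 trees catch fire, 4 burn out
  T.TTTT
  F.FTTT
  ...FTT
  F.FTTT
  TFTTTT
  TTTTT.
Step 3: 8 trees catch fire, 6 burn out
  F.FTTT
  ...FTT
  ....FT
  ...FTT
  F.FTTT
  TFTTT.
Step 4: 7 trees catch fire, 8 burn out
  ...FTT
  ....FT
  .....F
  ....FT
  ...FTT
  F.FTT.
Step 5: 5 trees catch fire, 7 burn out
  ....FT
  .....F
  ......
  .....F
  ....FT
  ...FT.

....FT
.....F
......
.....F
....FT
...FT.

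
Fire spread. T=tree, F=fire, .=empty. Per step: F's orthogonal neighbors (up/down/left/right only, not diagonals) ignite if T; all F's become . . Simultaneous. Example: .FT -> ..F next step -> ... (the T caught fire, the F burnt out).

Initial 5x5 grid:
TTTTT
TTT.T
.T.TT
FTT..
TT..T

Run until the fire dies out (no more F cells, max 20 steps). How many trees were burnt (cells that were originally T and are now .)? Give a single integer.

Step 1: +2 fires, +1 burnt (F count now 2)
Step 2: +3 fires, +2 burnt (F count now 3)
Step 3: +1 fires, +3 burnt (F count now 1)
Step 4: +3 fires, +1 burnt (F count now 3)
Step 5: +2 fires, +3 burnt (F count now 2)
Step 6: +1 fires, +2 burnt (F count now 1)
Step 7: +1 fires, +1 burnt (F count now 1)
Step 8: +1 fires, +1 burnt (F count now 1)
Step 9: +1 fires, +1 burnt (F count now 1)
Step 10: +1 fires, +1 burnt (F count now 1)
Step 11: +0 fires, +1 burnt (F count now 0)
Fire out after step 11
Initially T: 17, now '.': 24
Total burnt (originally-T cells now '.'): 16

Answer: 16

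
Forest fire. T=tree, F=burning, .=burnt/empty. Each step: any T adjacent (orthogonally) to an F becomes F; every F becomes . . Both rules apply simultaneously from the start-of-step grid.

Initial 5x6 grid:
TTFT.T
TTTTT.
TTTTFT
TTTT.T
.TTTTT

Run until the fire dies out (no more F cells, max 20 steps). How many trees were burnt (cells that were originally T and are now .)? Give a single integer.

Step 1: +6 fires, +2 burnt (F count now 6)
Step 2: +6 fires, +6 burnt (F count now 6)
Step 3: +5 fires, +6 burnt (F count now 5)
Step 4: +4 fires, +5 burnt (F count now 4)
Step 5: +2 fires, +4 burnt (F count now 2)
Step 6: +0 fires, +2 burnt (F count now 0)
Fire out after step 6
Initially T: 24, now '.': 29
Total burnt (originally-T cells now '.'): 23

Answer: 23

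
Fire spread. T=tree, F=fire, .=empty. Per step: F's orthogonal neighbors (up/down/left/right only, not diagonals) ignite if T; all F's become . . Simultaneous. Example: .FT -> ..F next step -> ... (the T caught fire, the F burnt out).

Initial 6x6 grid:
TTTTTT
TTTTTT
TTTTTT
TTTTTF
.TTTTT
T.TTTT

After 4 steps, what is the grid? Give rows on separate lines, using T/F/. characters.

Step 1: 3 trees catch fire, 1 burn out
  TTTTTT
  TTTTTT
  TTTTTF
  TTTTF.
  .TTTTF
  T.TTTT
Step 2: 5 trees catch fire, 3 burn out
  TTTTTT
  TTTTTF
  TTTTF.
  TTTF..
  .TTTF.
  T.TTTF
Step 3: 6 trees catch fire, 5 burn out
  TTTTTF
  TTTTF.
  TTTF..
  TTF...
  .TTF..
  T.TTF.
Step 4: 6 trees catch fire, 6 burn out
  TTTTF.
  TTTF..
  TTF...
  TF....
  .TF...
  T.TF..

TTTTF.
TTTF..
TTF...
TF....
.TF...
T.TF..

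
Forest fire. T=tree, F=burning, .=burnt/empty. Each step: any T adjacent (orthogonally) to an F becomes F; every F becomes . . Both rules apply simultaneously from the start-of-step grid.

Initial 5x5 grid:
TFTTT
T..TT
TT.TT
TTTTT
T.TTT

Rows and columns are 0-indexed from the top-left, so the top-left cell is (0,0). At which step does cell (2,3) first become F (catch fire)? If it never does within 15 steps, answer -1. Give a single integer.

Step 1: cell (2,3)='T' (+2 fires, +1 burnt)
Step 2: cell (2,3)='T' (+2 fires, +2 burnt)
Step 3: cell (2,3)='T' (+3 fires, +2 burnt)
Step 4: cell (2,3)='F' (+4 fires, +3 burnt)
  -> target ignites at step 4
Step 5: cell (2,3)='.' (+4 fires, +4 burnt)
Step 6: cell (2,3)='.' (+3 fires, +4 burnt)
Step 7: cell (2,3)='.' (+2 fires, +3 burnt)
Step 8: cell (2,3)='.' (+0 fires, +2 burnt)
  fire out at step 8

4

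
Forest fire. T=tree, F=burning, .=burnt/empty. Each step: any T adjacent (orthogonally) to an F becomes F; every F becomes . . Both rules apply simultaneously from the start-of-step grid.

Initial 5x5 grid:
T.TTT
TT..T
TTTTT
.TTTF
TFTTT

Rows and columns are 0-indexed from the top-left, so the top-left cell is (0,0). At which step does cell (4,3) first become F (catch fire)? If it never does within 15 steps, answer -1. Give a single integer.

Step 1: cell (4,3)='T' (+6 fires, +2 burnt)
Step 2: cell (4,3)='F' (+5 fires, +6 burnt)
  -> target ignites at step 2
Step 3: cell (4,3)='.' (+4 fires, +5 burnt)
Step 4: cell (4,3)='.' (+2 fires, +4 burnt)
Step 5: cell (4,3)='.' (+2 fires, +2 burnt)
Step 6: cell (4,3)='.' (+0 fires, +2 burnt)
  fire out at step 6

2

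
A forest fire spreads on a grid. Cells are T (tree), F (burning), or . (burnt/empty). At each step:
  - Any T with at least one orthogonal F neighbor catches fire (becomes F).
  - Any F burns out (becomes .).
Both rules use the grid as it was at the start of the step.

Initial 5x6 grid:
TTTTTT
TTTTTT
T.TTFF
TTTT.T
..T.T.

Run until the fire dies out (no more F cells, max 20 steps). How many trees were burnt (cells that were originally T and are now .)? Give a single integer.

Step 1: +4 fires, +2 burnt (F count now 4)
Step 2: +5 fires, +4 burnt (F count now 5)
Step 3: +3 fires, +5 burnt (F count now 3)
Step 4: +4 fires, +3 burnt (F count now 4)
Step 5: +3 fires, +4 burnt (F count now 3)
Step 6: +2 fires, +3 burnt (F count now 2)
Step 7: +0 fires, +2 burnt (F count now 0)
Fire out after step 7
Initially T: 22, now '.': 29
Total burnt (originally-T cells now '.'): 21

Answer: 21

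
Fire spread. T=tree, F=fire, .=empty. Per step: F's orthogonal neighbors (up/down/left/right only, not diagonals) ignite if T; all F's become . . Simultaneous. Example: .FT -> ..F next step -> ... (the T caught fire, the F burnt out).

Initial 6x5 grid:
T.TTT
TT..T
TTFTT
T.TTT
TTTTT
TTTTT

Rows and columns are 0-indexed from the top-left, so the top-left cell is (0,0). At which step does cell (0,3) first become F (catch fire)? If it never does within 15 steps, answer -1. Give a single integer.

Step 1: cell (0,3)='T' (+3 fires, +1 burnt)
Step 2: cell (0,3)='T' (+5 fires, +3 burnt)
Step 3: cell (0,3)='T' (+7 fires, +5 burnt)
Step 4: cell (0,3)='T' (+6 fires, +7 burnt)
Step 5: cell (0,3)='F' (+3 fires, +6 burnt)
  -> target ignites at step 5
Step 6: cell (0,3)='.' (+1 fires, +3 burnt)
Step 7: cell (0,3)='.' (+0 fires, +1 burnt)
  fire out at step 7

5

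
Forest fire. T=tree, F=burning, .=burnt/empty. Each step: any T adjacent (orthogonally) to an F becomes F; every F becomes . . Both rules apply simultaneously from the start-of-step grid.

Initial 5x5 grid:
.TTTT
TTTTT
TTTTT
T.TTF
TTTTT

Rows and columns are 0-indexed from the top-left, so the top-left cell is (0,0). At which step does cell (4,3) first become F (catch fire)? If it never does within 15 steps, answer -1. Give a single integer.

Step 1: cell (4,3)='T' (+3 fires, +1 burnt)
Step 2: cell (4,3)='F' (+4 fires, +3 burnt)
  -> target ignites at step 2
Step 3: cell (4,3)='.' (+4 fires, +4 burnt)
Step 4: cell (4,3)='.' (+4 fires, +4 burnt)
Step 5: cell (4,3)='.' (+4 fires, +4 burnt)
Step 6: cell (4,3)='.' (+3 fires, +4 burnt)
Step 7: cell (4,3)='.' (+0 fires, +3 burnt)
  fire out at step 7

2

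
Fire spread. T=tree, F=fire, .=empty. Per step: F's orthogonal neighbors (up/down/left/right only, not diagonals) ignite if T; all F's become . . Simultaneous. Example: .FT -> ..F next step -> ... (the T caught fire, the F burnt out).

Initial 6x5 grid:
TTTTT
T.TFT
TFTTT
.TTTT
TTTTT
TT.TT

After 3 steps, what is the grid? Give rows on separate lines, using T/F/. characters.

Step 1: 7 trees catch fire, 2 burn out
  TTTFT
  T.F.F
  F.FFT
  .FTTT
  TTTTT
  TT.TT
Step 2: 7 trees catch fire, 7 burn out
  TTF.F
  F....
  ....F
  ..FFT
  TFTTT
  TT.TT
Step 3: 7 trees catch fire, 7 burn out
  FF...
  .....
  .....
  ....F
  F.FFT
  TF.TT

FF...
.....
.....
....F
F.FFT
TF.TT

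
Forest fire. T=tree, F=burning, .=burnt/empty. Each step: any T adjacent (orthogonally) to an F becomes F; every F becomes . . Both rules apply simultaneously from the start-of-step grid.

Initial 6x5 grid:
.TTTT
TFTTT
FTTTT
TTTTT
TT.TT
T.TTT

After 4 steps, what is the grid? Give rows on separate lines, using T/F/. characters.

Step 1: 5 trees catch fire, 2 burn out
  .FTTT
  F.FTT
  .FTTT
  FTTTT
  TT.TT
  T.TTT
Step 2: 5 trees catch fire, 5 burn out
  ..FTT
  ...FT
  ..FTT
  .FTTT
  FT.TT
  T.TTT
Step 3: 6 trees catch fire, 5 burn out
  ...FT
  ....F
  ...FT
  ..FTT
  .F.TT
  F.TTT
Step 4: 3 trees catch fire, 6 burn out
  ....F
  .....
  ....F
  ...FT
  ...TT
  ..TTT

....F
.....
....F
...FT
...TT
..TTT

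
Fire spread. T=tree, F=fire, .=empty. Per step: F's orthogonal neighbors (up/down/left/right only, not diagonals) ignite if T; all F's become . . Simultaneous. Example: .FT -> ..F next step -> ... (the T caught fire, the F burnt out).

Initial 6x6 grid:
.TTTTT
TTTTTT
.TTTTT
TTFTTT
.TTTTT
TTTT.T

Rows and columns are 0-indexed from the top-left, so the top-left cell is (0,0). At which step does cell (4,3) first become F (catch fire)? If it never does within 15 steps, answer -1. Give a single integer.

Step 1: cell (4,3)='T' (+4 fires, +1 burnt)
Step 2: cell (4,3)='F' (+8 fires, +4 burnt)
  -> target ignites at step 2
Step 3: cell (4,3)='.' (+8 fires, +8 burnt)
Step 4: cell (4,3)='.' (+7 fires, +8 burnt)
Step 5: cell (4,3)='.' (+3 fires, +7 burnt)
Step 6: cell (4,3)='.' (+1 fires, +3 burnt)
Step 7: cell (4,3)='.' (+0 fires, +1 burnt)
  fire out at step 7

2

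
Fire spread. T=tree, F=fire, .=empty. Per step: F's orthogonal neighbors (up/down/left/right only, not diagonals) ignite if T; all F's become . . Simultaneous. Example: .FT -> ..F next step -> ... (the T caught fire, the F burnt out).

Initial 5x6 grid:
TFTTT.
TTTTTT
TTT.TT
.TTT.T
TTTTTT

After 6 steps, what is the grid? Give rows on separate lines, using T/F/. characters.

Step 1: 3 trees catch fire, 1 burn out
  F.FTT.
  TFTTTT
  TTT.TT
  .TTT.T
  TTTTTT
Step 2: 4 trees catch fire, 3 burn out
  ...FT.
  F.FTTT
  TFT.TT
  .TTT.T
  TTTTTT
Step 3: 5 trees catch fire, 4 burn out
  ....F.
  ...FTT
  F.F.TT
  .FTT.T
  TTTTTT
Step 4: 3 trees catch fire, 5 burn out
  ......
  ....FT
  ....TT
  ..FT.T
  TFTTTT
Step 5: 5 trees catch fire, 3 burn out
  ......
  .....F
  ....FT
  ...F.T
  F.FTTT
Step 6: 2 trees catch fire, 5 burn out
  ......
  ......
  .....F
  .....T
  ...FTT

......
......
.....F
.....T
...FTT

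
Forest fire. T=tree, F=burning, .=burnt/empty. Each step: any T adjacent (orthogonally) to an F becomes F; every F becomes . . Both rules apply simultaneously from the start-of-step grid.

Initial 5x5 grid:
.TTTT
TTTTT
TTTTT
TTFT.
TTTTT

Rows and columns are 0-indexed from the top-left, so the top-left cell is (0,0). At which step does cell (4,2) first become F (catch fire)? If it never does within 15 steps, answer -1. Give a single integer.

Step 1: cell (4,2)='F' (+4 fires, +1 burnt)
  -> target ignites at step 1
Step 2: cell (4,2)='.' (+6 fires, +4 burnt)
Step 3: cell (4,2)='.' (+7 fires, +6 burnt)
Step 4: cell (4,2)='.' (+4 fires, +7 burnt)
Step 5: cell (4,2)='.' (+1 fires, +4 burnt)
Step 6: cell (4,2)='.' (+0 fires, +1 burnt)
  fire out at step 6

1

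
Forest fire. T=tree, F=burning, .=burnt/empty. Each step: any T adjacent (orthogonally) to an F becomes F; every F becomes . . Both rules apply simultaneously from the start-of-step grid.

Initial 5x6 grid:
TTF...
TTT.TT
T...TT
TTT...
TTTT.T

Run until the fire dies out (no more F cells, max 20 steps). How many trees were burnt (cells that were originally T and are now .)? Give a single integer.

Step 1: +2 fires, +1 burnt (F count now 2)
Step 2: +2 fires, +2 burnt (F count now 2)
Step 3: +1 fires, +2 burnt (F count now 1)
Step 4: +1 fires, +1 burnt (F count now 1)
Step 5: +1 fires, +1 burnt (F count now 1)
Step 6: +2 fires, +1 burnt (F count now 2)
Step 7: +2 fires, +2 burnt (F count now 2)
Step 8: +1 fires, +2 burnt (F count now 1)
Step 9: +1 fires, +1 burnt (F count now 1)
Step 10: +0 fires, +1 burnt (F count now 0)
Fire out after step 10
Initially T: 18, now '.': 25
Total burnt (originally-T cells now '.'): 13

Answer: 13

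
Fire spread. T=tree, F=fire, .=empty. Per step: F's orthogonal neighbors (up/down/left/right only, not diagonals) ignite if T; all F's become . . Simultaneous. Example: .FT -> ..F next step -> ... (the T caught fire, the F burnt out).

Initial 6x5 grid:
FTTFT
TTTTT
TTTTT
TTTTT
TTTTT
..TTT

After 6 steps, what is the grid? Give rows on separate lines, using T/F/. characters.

Step 1: 5 trees catch fire, 2 burn out
  .FF.F
  FTTFT
  TTTTT
  TTTTT
  TTTTT
  ..TTT
Step 2: 5 trees catch fire, 5 burn out
  .....
  .FF.F
  FTTFT
  TTTTT
  TTTTT
  ..TTT
Step 3: 5 trees catch fire, 5 burn out
  .....
  .....
  .FF.F
  FTTFT
  TTTTT
  ..TTT
Step 4: 5 trees catch fire, 5 burn out
  .....
  .....
  .....
  .FF.F
  FTTFT
  ..TTT
Step 5: 4 trees catch fire, 5 burn out
  .....
  .....
  .....
  .....
  .FF.F
  ..TFT
Step 6: 2 trees catch fire, 4 burn out
  .....
  .....
  .....
  .....
  .....
  ..F.F

.....
.....
.....
.....
.....
..F.F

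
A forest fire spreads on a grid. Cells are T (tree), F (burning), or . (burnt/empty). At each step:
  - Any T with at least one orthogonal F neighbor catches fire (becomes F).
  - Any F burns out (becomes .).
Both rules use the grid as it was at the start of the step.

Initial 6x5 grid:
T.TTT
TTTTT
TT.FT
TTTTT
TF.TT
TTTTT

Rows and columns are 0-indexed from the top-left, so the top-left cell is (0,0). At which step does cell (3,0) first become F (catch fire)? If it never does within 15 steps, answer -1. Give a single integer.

Step 1: cell (3,0)='T' (+6 fires, +2 burnt)
Step 2: cell (3,0)='F' (+10 fires, +6 burnt)
  -> target ignites at step 2
Step 3: cell (3,0)='.' (+6 fires, +10 burnt)
Step 4: cell (3,0)='.' (+2 fires, +6 burnt)
Step 5: cell (3,0)='.' (+1 fires, +2 burnt)
Step 6: cell (3,0)='.' (+0 fires, +1 burnt)
  fire out at step 6

2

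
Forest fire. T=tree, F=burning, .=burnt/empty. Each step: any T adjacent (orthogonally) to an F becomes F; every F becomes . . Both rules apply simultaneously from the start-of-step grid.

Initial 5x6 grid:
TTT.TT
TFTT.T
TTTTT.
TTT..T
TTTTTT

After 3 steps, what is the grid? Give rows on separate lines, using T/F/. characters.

Step 1: 4 trees catch fire, 1 burn out
  TFT.TT
  F.FT.T
  TFTTT.
  TTT..T
  TTTTTT
Step 2: 6 trees catch fire, 4 burn out
  F.F.TT
  ...F.T
  F.FTT.
  TFT..T
  TTTTTT
Step 3: 4 trees catch fire, 6 burn out
  ....TT
  .....T
  ...FT.
  F.F..T
  TFTTTT

....TT
.....T
...FT.
F.F..T
TFTTTT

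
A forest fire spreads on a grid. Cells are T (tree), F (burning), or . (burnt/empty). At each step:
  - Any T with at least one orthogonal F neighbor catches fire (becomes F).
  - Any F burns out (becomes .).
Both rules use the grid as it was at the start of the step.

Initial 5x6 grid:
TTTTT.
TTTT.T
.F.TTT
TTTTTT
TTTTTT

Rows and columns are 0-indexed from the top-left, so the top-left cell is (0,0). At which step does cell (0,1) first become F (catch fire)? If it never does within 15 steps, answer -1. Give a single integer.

Step 1: cell (0,1)='T' (+2 fires, +1 burnt)
Step 2: cell (0,1)='F' (+6 fires, +2 burnt)
  -> target ignites at step 2
Step 3: cell (0,1)='.' (+6 fires, +6 burnt)
Step 4: cell (0,1)='.' (+4 fires, +6 burnt)
Step 5: cell (0,1)='.' (+4 fires, +4 burnt)
Step 6: cell (0,1)='.' (+2 fires, +4 burnt)
Step 7: cell (0,1)='.' (+1 fires, +2 burnt)
Step 8: cell (0,1)='.' (+0 fires, +1 burnt)
  fire out at step 8

2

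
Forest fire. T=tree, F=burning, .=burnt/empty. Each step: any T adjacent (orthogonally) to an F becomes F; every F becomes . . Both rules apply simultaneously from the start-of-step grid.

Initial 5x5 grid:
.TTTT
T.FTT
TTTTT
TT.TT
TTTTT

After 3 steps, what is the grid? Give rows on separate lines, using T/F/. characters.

Step 1: 3 trees catch fire, 1 burn out
  .TFTT
  T..FT
  TTFTT
  TT.TT
  TTTTT
Step 2: 5 trees catch fire, 3 burn out
  .F.FT
  T...F
  TF.FT
  TT.TT
  TTTTT
Step 3: 5 trees catch fire, 5 burn out
  ....F
  T....
  F...F
  TF.FT
  TTTTT

....F
T....
F...F
TF.FT
TTTTT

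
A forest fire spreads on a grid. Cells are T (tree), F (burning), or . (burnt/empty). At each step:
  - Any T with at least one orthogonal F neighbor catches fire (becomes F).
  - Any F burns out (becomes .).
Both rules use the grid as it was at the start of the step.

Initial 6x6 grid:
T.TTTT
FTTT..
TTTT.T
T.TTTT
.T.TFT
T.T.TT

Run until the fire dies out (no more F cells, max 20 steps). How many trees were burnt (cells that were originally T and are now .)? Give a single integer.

Step 1: +7 fires, +2 burnt (F count now 7)
Step 2: +6 fires, +7 burnt (F count now 6)
Step 3: +6 fires, +6 burnt (F count now 6)
Step 4: +1 fires, +6 burnt (F count now 1)
Step 5: +1 fires, +1 burnt (F count now 1)
Step 6: +1 fires, +1 burnt (F count now 1)
Step 7: +0 fires, +1 burnt (F count now 0)
Fire out after step 7
Initially T: 25, now '.': 33
Total burnt (originally-T cells now '.'): 22

Answer: 22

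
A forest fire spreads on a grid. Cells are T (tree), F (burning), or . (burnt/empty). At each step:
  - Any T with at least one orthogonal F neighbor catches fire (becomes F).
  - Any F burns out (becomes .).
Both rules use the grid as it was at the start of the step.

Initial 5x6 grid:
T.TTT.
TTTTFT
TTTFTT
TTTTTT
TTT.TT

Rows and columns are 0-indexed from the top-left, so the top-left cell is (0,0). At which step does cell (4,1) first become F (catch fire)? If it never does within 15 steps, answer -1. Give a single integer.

Step 1: cell (4,1)='T' (+6 fires, +2 burnt)
Step 2: cell (4,1)='T' (+6 fires, +6 burnt)
Step 3: cell (4,1)='T' (+7 fires, +6 burnt)
Step 4: cell (4,1)='F' (+4 fires, +7 burnt)
  -> target ignites at step 4
Step 5: cell (4,1)='.' (+2 fires, +4 burnt)
Step 6: cell (4,1)='.' (+0 fires, +2 burnt)
  fire out at step 6

4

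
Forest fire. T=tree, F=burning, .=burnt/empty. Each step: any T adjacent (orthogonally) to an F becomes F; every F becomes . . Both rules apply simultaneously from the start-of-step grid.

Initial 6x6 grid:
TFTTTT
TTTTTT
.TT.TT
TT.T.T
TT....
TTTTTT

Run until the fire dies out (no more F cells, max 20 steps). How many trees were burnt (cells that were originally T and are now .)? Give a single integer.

Answer: 26

Derivation:
Step 1: +3 fires, +1 burnt (F count now 3)
Step 2: +4 fires, +3 burnt (F count now 4)
Step 3: +4 fires, +4 burnt (F count now 4)
Step 4: +4 fires, +4 burnt (F count now 4)
Step 5: +4 fires, +4 burnt (F count now 4)
Step 6: +3 fires, +4 burnt (F count now 3)
Step 7: +2 fires, +3 burnt (F count now 2)
Step 8: +1 fires, +2 burnt (F count now 1)
Step 9: +1 fires, +1 burnt (F count now 1)
Step 10: +0 fires, +1 burnt (F count now 0)
Fire out after step 10
Initially T: 27, now '.': 35
Total burnt (originally-T cells now '.'): 26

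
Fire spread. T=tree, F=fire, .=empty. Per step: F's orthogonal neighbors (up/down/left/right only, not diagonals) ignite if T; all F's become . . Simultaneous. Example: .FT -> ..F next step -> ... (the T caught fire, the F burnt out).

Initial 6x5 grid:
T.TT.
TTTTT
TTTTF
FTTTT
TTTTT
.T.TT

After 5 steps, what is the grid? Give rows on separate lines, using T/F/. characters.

Step 1: 6 trees catch fire, 2 burn out
  T.TT.
  TTTTF
  FTTF.
  .FTTF
  FTTTT
  .T.TT
Step 2: 8 trees catch fire, 6 burn out
  T.TT.
  FTTF.
  .FF..
  ..FF.
  .FTTF
  .T.TT
Step 3: 8 trees catch fire, 8 burn out
  F.TF.
  .FF..
  .....
  .....
  ..FF.
  .F.TF
Step 4: 2 trees catch fire, 8 burn out
  ..F..
  .....
  .....
  .....
  .....
  ...F.
Step 5: 0 trees catch fire, 2 burn out
  .....
  .....
  .....
  .....
  .....
  .....

.....
.....
.....
.....
.....
.....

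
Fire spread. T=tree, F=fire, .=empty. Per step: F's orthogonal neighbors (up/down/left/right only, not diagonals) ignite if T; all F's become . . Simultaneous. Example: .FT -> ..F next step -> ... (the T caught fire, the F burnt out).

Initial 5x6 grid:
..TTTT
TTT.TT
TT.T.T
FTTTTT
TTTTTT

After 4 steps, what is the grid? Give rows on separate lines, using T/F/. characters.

Step 1: 3 trees catch fire, 1 burn out
  ..TTTT
  TTT.TT
  FT.T.T
  .FTTTT
  FTTTTT
Step 2: 4 trees catch fire, 3 burn out
  ..TTTT
  FTT.TT
  .F.T.T
  ..FTTT
  .FTTTT
Step 3: 3 trees catch fire, 4 burn out
  ..TTTT
  .FT.TT
  ...T.T
  ...FTT
  ..FTTT
Step 4: 4 trees catch fire, 3 burn out
  ..TTTT
  ..F.TT
  ...F.T
  ....FT
  ...FTT

..TTTT
..F.TT
...F.T
....FT
...FTT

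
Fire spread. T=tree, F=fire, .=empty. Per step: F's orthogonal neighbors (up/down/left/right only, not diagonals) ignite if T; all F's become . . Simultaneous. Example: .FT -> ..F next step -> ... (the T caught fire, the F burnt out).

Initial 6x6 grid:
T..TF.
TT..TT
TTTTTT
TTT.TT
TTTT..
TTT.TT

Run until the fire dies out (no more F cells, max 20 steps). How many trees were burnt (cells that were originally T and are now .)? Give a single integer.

Step 1: +2 fires, +1 burnt (F count now 2)
Step 2: +2 fires, +2 burnt (F count now 2)
Step 3: +3 fires, +2 burnt (F count now 3)
Step 4: +2 fires, +3 burnt (F count now 2)
Step 5: +2 fires, +2 burnt (F count now 2)
Step 6: +4 fires, +2 burnt (F count now 4)
Step 7: +5 fires, +4 burnt (F count now 5)
Step 8: +3 fires, +5 burnt (F count now 3)
Step 9: +1 fires, +3 burnt (F count now 1)
Step 10: +0 fires, +1 burnt (F count now 0)
Fire out after step 10
Initially T: 26, now '.': 34
Total burnt (originally-T cells now '.'): 24

Answer: 24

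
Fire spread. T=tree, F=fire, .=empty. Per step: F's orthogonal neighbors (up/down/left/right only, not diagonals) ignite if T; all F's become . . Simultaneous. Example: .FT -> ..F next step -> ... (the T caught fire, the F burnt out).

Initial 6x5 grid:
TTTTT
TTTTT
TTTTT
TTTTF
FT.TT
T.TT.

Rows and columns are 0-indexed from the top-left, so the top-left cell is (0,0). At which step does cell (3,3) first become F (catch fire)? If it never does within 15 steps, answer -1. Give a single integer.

Step 1: cell (3,3)='F' (+6 fires, +2 burnt)
  -> target ignites at step 1
Step 2: cell (3,3)='.' (+6 fires, +6 burnt)
Step 3: cell (3,3)='.' (+6 fires, +6 burnt)
Step 4: cell (3,3)='.' (+5 fires, +6 burnt)
Step 5: cell (3,3)='.' (+2 fires, +5 burnt)
Step 6: cell (3,3)='.' (+0 fires, +2 burnt)
  fire out at step 6

1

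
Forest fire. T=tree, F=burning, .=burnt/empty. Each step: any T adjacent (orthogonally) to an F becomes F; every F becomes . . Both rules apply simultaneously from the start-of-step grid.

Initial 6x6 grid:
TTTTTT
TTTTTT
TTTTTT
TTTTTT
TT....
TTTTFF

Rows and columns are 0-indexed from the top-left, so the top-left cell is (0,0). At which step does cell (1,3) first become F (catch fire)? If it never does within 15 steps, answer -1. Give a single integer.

Step 1: cell (1,3)='T' (+1 fires, +2 burnt)
Step 2: cell (1,3)='T' (+1 fires, +1 burnt)
Step 3: cell (1,3)='T' (+1 fires, +1 burnt)
Step 4: cell (1,3)='T' (+2 fires, +1 burnt)
Step 5: cell (1,3)='T' (+2 fires, +2 burnt)
Step 6: cell (1,3)='T' (+3 fires, +2 burnt)
Step 7: cell (1,3)='T' (+4 fires, +3 burnt)
Step 8: cell (1,3)='T' (+5 fires, +4 burnt)
Step 9: cell (1,3)='F' (+5 fires, +5 burnt)
  -> target ignites at step 9
Step 10: cell (1,3)='.' (+3 fires, +5 burnt)
Step 11: cell (1,3)='.' (+2 fires, +3 burnt)
Step 12: cell (1,3)='.' (+1 fires, +2 burnt)
Step 13: cell (1,3)='.' (+0 fires, +1 burnt)
  fire out at step 13

9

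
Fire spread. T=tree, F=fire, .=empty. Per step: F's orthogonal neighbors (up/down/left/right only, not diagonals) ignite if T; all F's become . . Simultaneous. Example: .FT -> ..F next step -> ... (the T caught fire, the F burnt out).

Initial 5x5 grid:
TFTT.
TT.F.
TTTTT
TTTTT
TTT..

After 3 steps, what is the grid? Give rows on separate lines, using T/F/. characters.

Step 1: 5 trees catch fire, 2 burn out
  F.FF.
  TF...
  TTTFT
  TTTTT
  TTT..
Step 2: 5 trees catch fire, 5 burn out
  .....
  F....
  TFF.F
  TTTFT
  TTT..
Step 3: 4 trees catch fire, 5 burn out
  .....
  .....
  F....
  TFF.F
  TTT..

.....
.....
F....
TFF.F
TTT..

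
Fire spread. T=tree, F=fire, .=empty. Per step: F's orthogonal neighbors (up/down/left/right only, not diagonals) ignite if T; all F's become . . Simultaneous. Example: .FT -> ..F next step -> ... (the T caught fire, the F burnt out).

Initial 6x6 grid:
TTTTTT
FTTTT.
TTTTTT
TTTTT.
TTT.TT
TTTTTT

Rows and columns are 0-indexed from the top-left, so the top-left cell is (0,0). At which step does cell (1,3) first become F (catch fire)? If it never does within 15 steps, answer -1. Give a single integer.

Step 1: cell (1,3)='T' (+3 fires, +1 burnt)
Step 2: cell (1,3)='T' (+4 fires, +3 burnt)
Step 3: cell (1,3)='F' (+5 fires, +4 burnt)
  -> target ignites at step 3
Step 4: cell (1,3)='.' (+6 fires, +5 burnt)
Step 5: cell (1,3)='.' (+5 fires, +6 burnt)
Step 6: cell (1,3)='.' (+4 fires, +5 burnt)
Step 7: cell (1,3)='.' (+2 fires, +4 burnt)
Step 8: cell (1,3)='.' (+2 fires, +2 burnt)
Step 9: cell (1,3)='.' (+1 fires, +2 burnt)
Step 10: cell (1,3)='.' (+0 fires, +1 burnt)
  fire out at step 10

3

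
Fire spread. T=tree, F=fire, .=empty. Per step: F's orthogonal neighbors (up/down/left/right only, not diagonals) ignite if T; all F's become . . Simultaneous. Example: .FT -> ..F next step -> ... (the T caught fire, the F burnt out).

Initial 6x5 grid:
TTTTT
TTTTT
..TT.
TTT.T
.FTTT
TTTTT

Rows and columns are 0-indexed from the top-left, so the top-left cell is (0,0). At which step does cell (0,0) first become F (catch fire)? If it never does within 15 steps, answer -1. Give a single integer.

Step 1: cell (0,0)='T' (+3 fires, +1 burnt)
Step 2: cell (0,0)='T' (+5 fires, +3 burnt)
Step 3: cell (0,0)='T' (+3 fires, +5 burnt)
Step 4: cell (0,0)='T' (+4 fires, +3 burnt)
Step 5: cell (0,0)='T' (+3 fires, +4 burnt)
Step 6: cell (0,0)='T' (+4 fires, +3 burnt)
Step 7: cell (0,0)='F' (+2 fires, +4 burnt)
  -> target ignites at step 7
Step 8: cell (0,0)='.' (+0 fires, +2 burnt)
  fire out at step 8

7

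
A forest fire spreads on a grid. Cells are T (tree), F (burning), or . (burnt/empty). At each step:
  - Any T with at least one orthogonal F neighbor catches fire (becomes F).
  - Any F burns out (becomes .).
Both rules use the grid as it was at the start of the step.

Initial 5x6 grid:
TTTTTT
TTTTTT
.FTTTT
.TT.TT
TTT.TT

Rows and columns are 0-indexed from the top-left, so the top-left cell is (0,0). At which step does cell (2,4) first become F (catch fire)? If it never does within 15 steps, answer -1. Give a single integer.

Step 1: cell (2,4)='T' (+3 fires, +1 burnt)
Step 2: cell (2,4)='T' (+6 fires, +3 burnt)
Step 3: cell (2,4)='F' (+6 fires, +6 burnt)
  -> target ignites at step 3
Step 4: cell (2,4)='.' (+4 fires, +6 burnt)
Step 5: cell (2,4)='.' (+4 fires, +4 burnt)
Step 6: cell (2,4)='.' (+2 fires, +4 burnt)
Step 7: cell (2,4)='.' (+0 fires, +2 burnt)
  fire out at step 7

3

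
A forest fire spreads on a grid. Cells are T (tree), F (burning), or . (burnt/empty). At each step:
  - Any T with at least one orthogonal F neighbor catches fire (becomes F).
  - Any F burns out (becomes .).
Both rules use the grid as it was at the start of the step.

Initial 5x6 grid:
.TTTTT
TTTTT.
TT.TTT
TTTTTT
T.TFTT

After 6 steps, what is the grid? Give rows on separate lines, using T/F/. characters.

Step 1: 3 trees catch fire, 1 burn out
  .TTTTT
  TTTTT.
  TT.TTT
  TTTFTT
  T.F.FT
Step 2: 4 trees catch fire, 3 burn out
  .TTTTT
  TTTTT.
  TT.FTT
  TTF.FT
  T....F
Step 3: 4 trees catch fire, 4 burn out
  .TTTTT
  TTTFT.
  TT..FT
  TF...F
  T.....
Step 4: 6 trees catch fire, 4 burn out
  .TTFTT
  TTF.F.
  TF...F
  F.....
  T.....
Step 5: 5 trees catch fire, 6 burn out
  .TF.FT
  TF....
  F.....
  ......
  F.....
Step 6: 3 trees catch fire, 5 burn out
  .F...F
  F.....
  ......
  ......
  ......

.F...F
F.....
......
......
......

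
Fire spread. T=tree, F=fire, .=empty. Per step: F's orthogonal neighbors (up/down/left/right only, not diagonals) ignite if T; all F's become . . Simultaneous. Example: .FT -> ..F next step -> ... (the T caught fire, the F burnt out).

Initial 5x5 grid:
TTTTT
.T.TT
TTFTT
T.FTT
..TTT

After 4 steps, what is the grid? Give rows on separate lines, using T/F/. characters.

Step 1: 4 trees catch fire, 2 burn out
  TTTTT
  .T.TT
  TF.FT
  T..FT
  ..FTT
Step 2: 6 trees catch fire, 4 burn out
  TTTTT
  .F.FT
  F...F
  T...F
  ...FT
Step 3: 5 trees catch fire, 6 burn out
  TFTFT
  ....F
  .....
  F....
  ....F
Step 4: 3 trees catch fire, 5 burn out
  F.F.F
  .....
  .....
  .....
  .....

F.F.F
.....
.....
.....
.....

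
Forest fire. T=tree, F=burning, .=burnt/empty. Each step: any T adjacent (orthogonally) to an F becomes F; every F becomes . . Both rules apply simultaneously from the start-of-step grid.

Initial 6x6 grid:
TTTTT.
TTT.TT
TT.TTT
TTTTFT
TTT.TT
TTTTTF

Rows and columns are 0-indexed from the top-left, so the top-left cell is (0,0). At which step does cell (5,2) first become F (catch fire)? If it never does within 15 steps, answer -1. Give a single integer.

Step 1: cell (5,2)='T' (+6 fires, +2 burnt)
Step 2: cell (5,2)='T' (+5 fires, +6 burnt)
Step 3: cell (5,2)='F' (+5 fires, +5 burnt)
  -> target ignites at step 3
Step 4: cell (5,2)='.' (+5 fires, +5 burnt)
Step 5: cell (5,2)='.' (+5 fires, +5 burnt)
Step 6: cell (5,2)='.' (+3 fires, +5 burnt)
Step 7: cell (5,2)='.' (+1 fires, +3 burnt)
Step 8: cell (5,2)='.' (+0 fires, +1 burnt)
  fire out at step 8

3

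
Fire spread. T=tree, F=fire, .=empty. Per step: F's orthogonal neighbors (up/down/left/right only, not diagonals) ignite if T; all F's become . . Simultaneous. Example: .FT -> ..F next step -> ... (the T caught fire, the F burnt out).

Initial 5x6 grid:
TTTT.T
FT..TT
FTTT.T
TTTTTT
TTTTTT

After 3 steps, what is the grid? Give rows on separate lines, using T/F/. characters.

Step 1: 4 trees catch fire, 2 burn out
  FTTT.T
  .F..TT
  .FTT.T
  FTTTTT
  TTTTTT
Step 2: 4 trees catch fire, 4 burn out
  .FTT.T
  ....TT
  ..FT.T
  .FTTTT
  FTTTTT
Step 3: 4 trees catch fire, 4 burn out
  ..FT.T
  ....TT
  ...F.T
  ..FTTT
  .FTTTT

..FT.T
....TT
...F.T
..FTTT
.FTTTT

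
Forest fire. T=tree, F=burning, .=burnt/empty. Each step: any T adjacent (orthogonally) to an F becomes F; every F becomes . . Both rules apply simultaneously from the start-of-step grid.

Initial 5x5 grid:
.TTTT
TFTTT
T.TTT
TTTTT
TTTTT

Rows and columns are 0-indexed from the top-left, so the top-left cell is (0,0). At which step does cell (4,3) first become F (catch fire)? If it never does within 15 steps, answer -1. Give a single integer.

Step 1: cell (4,3)='T' (+3 fires, +1 burnt)
Step 2: cell (4,3)='T' (+4 fires, +3 burnt)
Step 3: cell (4,3)='T' (+5 fires, +4 burnt)
Step 4: cell (4,3)='T' (+6 fires, +5 burnt)
Step 5: cell (4,3)='F' (+3 fires, +6 burnt)
  -> target ignites at step 5
Step 6: cell (4,3)='.' (+1 fires, +3 burnt)
Step 7: cell (4,3)='.' (+0 fires, +1 burnt)
  fire out at step 7

5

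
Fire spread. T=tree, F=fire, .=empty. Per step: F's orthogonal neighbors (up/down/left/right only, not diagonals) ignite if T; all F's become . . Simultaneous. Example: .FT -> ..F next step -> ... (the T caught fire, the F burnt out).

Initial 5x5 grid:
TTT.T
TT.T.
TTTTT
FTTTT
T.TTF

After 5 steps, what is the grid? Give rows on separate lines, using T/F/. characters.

Step 1: 5 trees catch fire, 2 burn out
  TTT.T
  TT.T.
  FTTTT
  .FTTF
  F.TF.
Step 2: 6 trees catch fire, 5 burn out
  TTT.T
  FT.T.
  .FTTF
  ..FF.
  ..F..
Step 3: 4 trees catch fire, 6 burn out
  FTT.T
  .F.T.
  ..FF.
  .....
  .....
Step 4: 2 trees catch fire, 4 burn out
  .FT.T
  ...F.
  .....
  .....
  .....
Step 5: 1 trees catch fire, 2 burn out
  ..F.T
  .....
  .....
  .....
  .....

..F.T
.....
.....
.....
.....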